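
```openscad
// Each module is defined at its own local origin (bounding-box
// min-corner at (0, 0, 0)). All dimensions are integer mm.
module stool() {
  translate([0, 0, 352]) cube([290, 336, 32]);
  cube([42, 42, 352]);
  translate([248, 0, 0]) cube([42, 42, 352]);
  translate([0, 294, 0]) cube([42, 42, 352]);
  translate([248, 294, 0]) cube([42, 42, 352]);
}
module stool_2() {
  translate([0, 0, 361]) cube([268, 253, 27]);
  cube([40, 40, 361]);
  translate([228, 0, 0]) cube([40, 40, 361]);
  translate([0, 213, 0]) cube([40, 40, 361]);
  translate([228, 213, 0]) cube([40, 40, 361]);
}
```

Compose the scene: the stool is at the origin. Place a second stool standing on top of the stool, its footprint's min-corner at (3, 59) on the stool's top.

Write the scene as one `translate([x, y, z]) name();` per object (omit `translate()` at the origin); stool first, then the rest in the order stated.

stool();
translate([3, 59, 384]) stool_2();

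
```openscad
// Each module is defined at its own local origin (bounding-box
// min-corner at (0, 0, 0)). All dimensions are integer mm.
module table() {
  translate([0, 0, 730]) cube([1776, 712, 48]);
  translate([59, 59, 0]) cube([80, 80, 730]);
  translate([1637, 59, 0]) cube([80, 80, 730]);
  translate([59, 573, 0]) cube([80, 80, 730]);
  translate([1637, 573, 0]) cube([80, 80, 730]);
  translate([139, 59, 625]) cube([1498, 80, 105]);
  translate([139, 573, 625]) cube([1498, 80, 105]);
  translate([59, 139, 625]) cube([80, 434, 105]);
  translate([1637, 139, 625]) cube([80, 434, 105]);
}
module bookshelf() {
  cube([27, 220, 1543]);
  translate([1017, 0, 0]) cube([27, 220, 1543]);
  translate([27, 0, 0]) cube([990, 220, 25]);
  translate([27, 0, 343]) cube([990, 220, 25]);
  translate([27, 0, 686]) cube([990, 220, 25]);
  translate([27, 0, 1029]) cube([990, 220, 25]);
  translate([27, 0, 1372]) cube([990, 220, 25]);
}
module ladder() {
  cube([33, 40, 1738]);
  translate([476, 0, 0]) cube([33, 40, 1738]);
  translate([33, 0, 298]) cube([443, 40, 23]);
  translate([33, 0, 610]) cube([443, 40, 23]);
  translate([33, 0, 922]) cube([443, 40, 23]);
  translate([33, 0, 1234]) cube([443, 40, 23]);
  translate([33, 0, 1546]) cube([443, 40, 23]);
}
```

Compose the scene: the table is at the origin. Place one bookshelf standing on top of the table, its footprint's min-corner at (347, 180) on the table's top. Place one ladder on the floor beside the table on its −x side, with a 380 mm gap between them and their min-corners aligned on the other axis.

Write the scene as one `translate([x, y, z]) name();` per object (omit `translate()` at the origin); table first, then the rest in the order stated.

table();
translate([347, 180, 778]) bookshelf();
translate([-889, 0, 0]) ladder();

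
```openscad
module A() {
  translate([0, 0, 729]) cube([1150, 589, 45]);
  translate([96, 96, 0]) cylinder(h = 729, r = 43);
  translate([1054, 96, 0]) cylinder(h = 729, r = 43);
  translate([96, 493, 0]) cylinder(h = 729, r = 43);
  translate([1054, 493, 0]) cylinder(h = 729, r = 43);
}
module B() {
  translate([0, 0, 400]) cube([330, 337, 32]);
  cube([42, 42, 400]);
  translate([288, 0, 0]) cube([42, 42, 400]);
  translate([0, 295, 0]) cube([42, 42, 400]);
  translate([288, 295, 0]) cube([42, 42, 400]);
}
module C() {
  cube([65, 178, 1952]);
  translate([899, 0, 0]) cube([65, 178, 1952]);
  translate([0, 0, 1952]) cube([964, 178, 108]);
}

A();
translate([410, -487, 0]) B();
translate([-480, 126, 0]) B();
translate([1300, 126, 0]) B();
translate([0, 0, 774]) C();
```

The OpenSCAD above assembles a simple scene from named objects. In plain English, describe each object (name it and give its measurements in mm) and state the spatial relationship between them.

A is a table with a 1150×589 mm rectangular top, 45 mm thick, top surface at z = 774 mm, supported by four round legs of 86 mm diameter, each leg's bounding box inset 53 mm from the nearest pair of top edges, running from the floor.

B is a four-legged stool. The seat is a 330×337×32 mm slab whose top surface is at z = 432 mm; four square legs, each 42×42 mm in cross-section, run from the floor (z = 0) to the underside of the seat, each flush with a corner of the seat.

C is a rectangular door frame: two vertical jambs of 65×178 mm section, 1952 mm tall, with a clear opening 834 mm wide between their inner faces. A header 108 mm tall and 178 mm deep lies on top of the jambs and spans the full outside width.

Three stools sit around the table at the −y, −x, +x sides. The door frame is on top of the table.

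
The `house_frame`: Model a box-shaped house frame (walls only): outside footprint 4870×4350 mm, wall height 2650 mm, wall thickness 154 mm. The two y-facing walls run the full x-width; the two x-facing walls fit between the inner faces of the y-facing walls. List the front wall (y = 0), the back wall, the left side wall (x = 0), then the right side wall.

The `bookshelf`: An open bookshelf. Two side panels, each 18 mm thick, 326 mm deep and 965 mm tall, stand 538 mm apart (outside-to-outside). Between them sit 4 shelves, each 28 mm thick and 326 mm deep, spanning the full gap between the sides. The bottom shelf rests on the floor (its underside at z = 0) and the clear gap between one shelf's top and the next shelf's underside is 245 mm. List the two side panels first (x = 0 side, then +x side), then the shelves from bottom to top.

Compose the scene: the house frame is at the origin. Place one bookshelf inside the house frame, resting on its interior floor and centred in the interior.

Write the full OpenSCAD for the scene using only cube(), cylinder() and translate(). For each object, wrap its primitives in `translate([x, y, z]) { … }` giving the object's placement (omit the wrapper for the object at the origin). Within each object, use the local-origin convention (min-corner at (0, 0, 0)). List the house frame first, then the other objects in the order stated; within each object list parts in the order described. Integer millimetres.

cube([4870, 154, 2650]);
translate([0, 4196, 0]) cube([4870, 154, 2650]);
translate([0, 154, 0]) cube([154, 4042, 2650]);
translate([4716, 154, 0]) cube([154, 4042, 2650]);
translate([2166, 2012, 0]) {
  cube([18, 326, 965]);
  translate([520, 0, 0]) cube([18, 326, 965]);
  translate([18, 0, 0]) cube([502, 326, 28]);
  translate([18, 0, 273]) cube([502, 326, 28]);
  translate([18, 0, 546]) cube([502, 326, 28]);
  translate([18, 0, 819]) cube([502, 326, 28]);
}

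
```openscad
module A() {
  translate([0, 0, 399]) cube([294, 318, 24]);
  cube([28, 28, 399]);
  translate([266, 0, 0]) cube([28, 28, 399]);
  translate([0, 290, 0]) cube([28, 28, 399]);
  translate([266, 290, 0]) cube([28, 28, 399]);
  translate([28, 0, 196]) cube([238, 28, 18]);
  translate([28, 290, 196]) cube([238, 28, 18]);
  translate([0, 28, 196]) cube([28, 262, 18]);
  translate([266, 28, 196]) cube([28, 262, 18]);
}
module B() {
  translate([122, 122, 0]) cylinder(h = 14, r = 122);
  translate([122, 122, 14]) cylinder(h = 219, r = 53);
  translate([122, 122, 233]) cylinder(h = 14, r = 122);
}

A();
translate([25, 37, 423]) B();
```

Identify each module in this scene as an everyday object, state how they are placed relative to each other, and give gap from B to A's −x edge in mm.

The spool's min-x is at 25; the stool's min-x is 0; gap = 25 mm.

A is a stool. B is a spool. The spool is on top of the stool, centred. The gap from the spool to the stool's −x edge is 25 mm.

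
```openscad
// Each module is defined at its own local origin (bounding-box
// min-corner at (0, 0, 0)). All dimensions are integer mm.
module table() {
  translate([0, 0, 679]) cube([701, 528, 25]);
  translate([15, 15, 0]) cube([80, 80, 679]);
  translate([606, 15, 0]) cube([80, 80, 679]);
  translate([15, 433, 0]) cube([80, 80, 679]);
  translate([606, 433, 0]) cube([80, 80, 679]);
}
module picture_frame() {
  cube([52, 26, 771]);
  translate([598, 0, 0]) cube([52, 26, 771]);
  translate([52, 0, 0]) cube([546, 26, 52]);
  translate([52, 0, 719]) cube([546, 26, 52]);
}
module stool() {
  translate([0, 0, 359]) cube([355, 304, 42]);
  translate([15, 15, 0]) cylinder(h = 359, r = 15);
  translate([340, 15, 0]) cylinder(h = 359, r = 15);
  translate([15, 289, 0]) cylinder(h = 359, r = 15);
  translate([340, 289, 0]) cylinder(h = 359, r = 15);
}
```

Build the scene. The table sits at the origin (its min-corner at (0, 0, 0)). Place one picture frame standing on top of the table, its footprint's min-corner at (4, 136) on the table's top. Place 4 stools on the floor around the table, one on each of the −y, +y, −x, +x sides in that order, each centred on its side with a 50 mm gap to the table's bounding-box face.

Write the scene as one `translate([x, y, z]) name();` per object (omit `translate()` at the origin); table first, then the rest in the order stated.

table();
translate([4, 136, 704]) picture_frame();
translate([173, -354, 0]) stool();
translate([173, 578, 0]) stool();
translate([-405, 112, 0]) stool();
translate([751, 112, 0]) stool();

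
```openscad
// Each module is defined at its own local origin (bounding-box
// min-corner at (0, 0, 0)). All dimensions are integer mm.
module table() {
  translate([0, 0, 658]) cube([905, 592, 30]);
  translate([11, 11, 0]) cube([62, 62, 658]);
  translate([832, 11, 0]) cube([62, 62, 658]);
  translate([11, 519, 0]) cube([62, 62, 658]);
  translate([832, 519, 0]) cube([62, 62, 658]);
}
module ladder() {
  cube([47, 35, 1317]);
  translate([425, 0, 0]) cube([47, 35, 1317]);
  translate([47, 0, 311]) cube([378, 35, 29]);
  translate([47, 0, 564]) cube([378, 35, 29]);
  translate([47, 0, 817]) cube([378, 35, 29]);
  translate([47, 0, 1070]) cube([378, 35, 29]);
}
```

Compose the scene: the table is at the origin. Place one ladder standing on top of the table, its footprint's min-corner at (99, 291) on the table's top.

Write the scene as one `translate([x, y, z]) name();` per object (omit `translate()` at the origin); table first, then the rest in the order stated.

table();
translate([99, 291, 688]) ladder();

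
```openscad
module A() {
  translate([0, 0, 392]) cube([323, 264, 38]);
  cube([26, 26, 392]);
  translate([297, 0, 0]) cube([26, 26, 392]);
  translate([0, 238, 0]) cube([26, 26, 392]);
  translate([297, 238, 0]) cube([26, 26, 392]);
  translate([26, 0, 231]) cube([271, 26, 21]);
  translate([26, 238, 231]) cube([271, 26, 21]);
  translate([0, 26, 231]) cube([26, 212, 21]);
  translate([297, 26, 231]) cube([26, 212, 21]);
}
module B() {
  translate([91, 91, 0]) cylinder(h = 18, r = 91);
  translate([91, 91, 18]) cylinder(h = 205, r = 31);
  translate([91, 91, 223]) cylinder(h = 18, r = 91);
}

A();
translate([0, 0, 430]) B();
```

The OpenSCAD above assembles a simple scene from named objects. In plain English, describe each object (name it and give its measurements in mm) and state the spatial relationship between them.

A is a simple wooden stool: a rectangular seat 323 mm (x) by 264 mm (y), 38 mm thick, top face at z = 430 mm, on four square legs, each 26×26 mm in cross-section. The legs rest on z = 0, each flush with a corner of the seat. Four stretchers, 26 mm wide and 21 mm tall, connect adjacent legs with their undersides at z = 231 mm, each running between the inner faces of the legs it joins and aligned with the legs' outer faces on the other axis.

B is a spool: two coaxial disc flanges of radius 91 mm and thickness 18 mm, joined by a core cylinder of radius 31 mm and height 205 mm. The lower flange rests on z = 0 and the three cylinders share a vertical axis.

The spool is on top of the stool.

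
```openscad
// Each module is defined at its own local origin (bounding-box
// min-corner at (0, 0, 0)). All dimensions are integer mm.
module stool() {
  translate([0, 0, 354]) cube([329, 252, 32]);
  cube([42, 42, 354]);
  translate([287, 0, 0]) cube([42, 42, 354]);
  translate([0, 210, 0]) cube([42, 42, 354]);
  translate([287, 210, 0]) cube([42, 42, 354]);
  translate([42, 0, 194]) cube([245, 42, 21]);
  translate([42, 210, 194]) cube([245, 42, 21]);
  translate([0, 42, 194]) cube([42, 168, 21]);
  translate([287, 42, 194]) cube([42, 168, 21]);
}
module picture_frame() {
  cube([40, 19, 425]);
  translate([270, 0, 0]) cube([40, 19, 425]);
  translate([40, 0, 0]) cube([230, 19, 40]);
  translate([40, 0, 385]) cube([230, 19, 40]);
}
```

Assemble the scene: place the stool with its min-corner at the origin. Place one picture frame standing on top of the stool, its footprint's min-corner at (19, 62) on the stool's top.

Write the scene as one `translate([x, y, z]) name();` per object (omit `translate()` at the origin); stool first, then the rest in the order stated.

stool();
translate([19, 62, 386]) picture_frame();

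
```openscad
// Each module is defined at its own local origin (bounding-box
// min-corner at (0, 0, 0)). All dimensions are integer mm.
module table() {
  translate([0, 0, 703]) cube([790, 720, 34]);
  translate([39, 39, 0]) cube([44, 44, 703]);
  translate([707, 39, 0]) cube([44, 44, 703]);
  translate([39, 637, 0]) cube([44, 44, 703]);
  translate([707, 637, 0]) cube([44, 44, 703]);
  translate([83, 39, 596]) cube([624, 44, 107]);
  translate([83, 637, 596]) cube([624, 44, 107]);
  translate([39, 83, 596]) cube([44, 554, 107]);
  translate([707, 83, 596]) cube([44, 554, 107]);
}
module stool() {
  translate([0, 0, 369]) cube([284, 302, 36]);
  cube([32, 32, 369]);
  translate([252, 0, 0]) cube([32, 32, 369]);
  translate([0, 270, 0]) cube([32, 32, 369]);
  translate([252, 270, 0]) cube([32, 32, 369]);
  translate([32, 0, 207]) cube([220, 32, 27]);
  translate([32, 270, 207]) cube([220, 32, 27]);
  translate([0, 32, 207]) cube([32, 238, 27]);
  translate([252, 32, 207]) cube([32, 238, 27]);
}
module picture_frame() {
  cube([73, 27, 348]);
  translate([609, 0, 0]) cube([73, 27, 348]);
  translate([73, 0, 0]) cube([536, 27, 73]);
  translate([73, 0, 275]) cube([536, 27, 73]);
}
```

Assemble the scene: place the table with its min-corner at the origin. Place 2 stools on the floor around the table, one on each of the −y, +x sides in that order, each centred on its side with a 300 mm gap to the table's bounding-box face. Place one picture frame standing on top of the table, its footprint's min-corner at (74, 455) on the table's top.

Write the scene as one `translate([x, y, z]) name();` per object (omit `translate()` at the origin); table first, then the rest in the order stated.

table();
translate([253, -602, 0]) stool();
translate([1090, 209, 0]) stool();
translate([74, 455, 737]) picture_frame();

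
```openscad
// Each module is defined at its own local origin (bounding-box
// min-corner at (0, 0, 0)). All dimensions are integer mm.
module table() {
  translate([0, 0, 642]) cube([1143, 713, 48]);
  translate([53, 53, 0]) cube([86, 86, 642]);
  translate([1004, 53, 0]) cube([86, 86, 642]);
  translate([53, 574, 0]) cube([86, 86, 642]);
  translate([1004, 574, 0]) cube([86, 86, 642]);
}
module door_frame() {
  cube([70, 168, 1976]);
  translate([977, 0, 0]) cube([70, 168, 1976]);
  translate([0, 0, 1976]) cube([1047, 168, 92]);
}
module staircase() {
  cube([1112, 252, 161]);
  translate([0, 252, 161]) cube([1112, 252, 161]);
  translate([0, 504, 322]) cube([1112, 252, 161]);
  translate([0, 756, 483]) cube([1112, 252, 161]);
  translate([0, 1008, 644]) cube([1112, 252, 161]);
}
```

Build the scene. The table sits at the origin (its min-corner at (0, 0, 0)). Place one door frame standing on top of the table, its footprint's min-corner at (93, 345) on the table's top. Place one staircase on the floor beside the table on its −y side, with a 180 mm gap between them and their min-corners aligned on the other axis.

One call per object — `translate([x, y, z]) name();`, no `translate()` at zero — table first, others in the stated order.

table();
translate([93, 345, 690]) door_frame();
translate([0, -1440, 0]) staircase();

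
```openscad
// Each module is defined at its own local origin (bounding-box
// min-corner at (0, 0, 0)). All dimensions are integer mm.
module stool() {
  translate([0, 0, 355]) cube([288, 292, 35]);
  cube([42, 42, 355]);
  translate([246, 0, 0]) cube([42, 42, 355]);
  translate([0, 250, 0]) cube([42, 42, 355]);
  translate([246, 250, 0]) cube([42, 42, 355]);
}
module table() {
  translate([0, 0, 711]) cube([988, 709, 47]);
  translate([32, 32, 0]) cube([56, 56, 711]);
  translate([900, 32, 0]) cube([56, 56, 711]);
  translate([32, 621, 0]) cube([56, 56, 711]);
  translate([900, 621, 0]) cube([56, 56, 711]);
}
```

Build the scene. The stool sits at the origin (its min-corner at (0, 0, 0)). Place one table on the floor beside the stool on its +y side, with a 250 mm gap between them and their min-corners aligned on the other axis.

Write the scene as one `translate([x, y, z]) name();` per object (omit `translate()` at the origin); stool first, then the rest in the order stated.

stool();
translate([0, 542, 0]) table();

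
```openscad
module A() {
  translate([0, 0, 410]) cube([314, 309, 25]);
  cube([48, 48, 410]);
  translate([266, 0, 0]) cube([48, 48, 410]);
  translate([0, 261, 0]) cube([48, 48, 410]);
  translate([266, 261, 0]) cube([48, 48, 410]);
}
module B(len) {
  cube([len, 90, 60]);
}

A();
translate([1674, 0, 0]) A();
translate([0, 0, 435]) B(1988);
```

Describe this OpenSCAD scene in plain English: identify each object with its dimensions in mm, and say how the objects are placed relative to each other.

A is a four-legged stool. The seat is 314×309 mm, 25 mm thick, top at z = 435 mm. It stands on four square legs, each 48×48 mm in cross-section, from z = 0 to the seat underside, each flush with a corner of the seat.

B is a rectangular beam 1988 mm long (x), 90 mm deep (y), 60 mm thick (z).

The beam spans the tops of two stools placed 1360 mm apart, resting at z = 435 mm.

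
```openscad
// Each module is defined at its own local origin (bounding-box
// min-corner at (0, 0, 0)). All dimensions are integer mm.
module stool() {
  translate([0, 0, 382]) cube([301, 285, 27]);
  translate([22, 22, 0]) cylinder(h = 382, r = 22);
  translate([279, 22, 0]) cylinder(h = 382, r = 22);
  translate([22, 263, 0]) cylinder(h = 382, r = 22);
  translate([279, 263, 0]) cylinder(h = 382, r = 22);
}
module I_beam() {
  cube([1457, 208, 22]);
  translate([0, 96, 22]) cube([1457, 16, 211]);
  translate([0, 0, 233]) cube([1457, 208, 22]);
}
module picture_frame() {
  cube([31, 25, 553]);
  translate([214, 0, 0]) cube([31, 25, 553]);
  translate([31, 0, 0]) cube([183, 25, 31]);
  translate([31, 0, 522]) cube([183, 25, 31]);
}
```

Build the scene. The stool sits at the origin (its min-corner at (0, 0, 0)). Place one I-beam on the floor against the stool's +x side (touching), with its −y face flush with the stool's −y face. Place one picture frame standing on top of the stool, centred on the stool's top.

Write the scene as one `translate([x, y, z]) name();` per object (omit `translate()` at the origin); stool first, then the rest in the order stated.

stool();
translate([301, 0, 0]) I_beam();
translate([28, 130, 409]) picture_frame();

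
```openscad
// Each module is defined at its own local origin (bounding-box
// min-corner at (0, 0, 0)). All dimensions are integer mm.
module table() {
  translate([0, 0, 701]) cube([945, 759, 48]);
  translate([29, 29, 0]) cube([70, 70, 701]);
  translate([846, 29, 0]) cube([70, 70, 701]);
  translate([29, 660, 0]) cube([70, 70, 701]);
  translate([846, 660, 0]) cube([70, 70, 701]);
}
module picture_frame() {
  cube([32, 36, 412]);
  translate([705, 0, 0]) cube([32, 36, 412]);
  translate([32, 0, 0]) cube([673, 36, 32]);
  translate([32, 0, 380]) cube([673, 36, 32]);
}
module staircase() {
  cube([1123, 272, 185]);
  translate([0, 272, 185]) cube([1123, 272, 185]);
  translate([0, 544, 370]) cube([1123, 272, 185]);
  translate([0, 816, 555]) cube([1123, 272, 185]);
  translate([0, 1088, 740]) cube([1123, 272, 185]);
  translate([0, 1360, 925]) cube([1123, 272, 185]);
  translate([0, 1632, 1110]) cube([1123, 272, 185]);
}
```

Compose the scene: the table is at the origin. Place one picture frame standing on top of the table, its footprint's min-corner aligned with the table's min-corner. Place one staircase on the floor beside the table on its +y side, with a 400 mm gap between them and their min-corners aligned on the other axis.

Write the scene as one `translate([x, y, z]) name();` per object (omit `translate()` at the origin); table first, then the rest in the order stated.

table();
translate([0, 0, 749]) picture_frame();
translate([0, 1159, 0]) staircase();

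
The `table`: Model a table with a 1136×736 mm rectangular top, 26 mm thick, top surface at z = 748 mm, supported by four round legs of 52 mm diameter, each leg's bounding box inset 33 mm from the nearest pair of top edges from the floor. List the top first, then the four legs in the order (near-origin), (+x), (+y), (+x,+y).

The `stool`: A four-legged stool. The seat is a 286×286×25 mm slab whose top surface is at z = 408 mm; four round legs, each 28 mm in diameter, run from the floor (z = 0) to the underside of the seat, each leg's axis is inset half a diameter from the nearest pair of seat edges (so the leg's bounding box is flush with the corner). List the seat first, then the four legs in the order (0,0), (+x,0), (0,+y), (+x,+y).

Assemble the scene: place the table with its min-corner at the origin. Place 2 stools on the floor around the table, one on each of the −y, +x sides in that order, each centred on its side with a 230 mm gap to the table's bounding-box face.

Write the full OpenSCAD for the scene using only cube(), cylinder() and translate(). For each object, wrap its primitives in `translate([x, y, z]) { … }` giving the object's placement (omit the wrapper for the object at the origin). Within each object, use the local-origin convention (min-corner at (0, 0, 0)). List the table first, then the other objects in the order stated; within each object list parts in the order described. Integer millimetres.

translate([0, 0, 722]) cube([1136, 736, 26]);
translate([59, 59, 0]) cylinder(h = 722, r = 26);
translate([1077, 59, 0]) cylinder(h = 722, r = 26);
translate([59, 677, 0]) cylinder(h = 722, r = 26);
translate([1077, 677, 0]) cylinder(h = 722, r = 26);
translate([425, -516, 0]) {
  translate([0, 0, 383]) cube([286, 286, 25]);
  translate([14, 14, 0]) cylinder(h = 383, r = 14);
  translate([272, 14, 0]) cylinder(h = 383, r = 14);
  translate([14, 272, 0]) cylinder(h = 383, r = 14);
  translate([272, 272, 0]) cylinder(h = 383, r = 14);
}
translate([1366, 225, 0]) {
  translate([0, 0, 383]) cube([286, 286, 25]);
  translate([14, 14, 0]) cylinder(h = 383, r = 14);
  translate([272, 14, 0]) cylinder(h = 383, r = 14);
  translate([14, 272, 0]) cylinder(h = 383, r = 14);
  translate([272, 272, 0]) cylinder(h = 383, r = 14);
}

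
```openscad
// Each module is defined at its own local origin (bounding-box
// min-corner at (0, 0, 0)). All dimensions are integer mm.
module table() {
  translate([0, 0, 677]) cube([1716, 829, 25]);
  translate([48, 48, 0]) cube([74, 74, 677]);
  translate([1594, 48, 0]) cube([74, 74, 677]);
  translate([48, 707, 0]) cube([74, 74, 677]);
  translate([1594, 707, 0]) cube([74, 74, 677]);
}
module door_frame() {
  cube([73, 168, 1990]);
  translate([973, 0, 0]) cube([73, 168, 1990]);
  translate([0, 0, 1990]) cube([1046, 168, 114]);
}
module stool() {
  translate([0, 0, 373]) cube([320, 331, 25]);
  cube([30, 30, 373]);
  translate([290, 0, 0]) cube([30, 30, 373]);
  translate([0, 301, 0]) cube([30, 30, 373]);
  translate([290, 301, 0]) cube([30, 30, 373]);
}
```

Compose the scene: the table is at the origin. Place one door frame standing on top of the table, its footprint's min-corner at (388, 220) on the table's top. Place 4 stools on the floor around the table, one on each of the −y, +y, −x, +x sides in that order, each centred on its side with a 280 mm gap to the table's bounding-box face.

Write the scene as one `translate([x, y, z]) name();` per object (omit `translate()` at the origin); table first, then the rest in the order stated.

table();
translate([388, 220, 702]) door_frame();
translate([698, -611, 0]) stool();
translate([698, 1109, 0]) stool();
translate([-600, 249, 0]) stool();
translate([1996, 249, 0]) stool();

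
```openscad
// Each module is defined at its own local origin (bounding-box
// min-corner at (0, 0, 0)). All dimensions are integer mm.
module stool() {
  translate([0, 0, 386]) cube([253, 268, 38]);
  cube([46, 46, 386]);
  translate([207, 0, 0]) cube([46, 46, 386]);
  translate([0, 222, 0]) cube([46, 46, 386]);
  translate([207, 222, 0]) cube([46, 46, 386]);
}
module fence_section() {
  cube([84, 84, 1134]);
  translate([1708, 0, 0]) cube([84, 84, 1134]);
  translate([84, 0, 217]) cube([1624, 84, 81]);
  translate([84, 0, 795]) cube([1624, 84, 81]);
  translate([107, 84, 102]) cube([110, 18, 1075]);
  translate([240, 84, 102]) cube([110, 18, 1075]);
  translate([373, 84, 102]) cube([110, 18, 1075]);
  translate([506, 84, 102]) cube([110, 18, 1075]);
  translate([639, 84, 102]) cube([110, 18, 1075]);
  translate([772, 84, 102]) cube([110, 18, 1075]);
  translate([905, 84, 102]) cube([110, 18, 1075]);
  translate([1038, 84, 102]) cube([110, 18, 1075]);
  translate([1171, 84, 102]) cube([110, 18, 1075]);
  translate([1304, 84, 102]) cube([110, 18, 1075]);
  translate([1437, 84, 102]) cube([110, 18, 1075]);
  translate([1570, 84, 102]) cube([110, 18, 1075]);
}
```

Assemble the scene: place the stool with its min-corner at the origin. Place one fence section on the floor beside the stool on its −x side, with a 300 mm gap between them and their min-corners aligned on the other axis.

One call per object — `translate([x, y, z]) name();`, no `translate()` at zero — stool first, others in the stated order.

stool();
translate([-2092, 0, 0]) fence_section();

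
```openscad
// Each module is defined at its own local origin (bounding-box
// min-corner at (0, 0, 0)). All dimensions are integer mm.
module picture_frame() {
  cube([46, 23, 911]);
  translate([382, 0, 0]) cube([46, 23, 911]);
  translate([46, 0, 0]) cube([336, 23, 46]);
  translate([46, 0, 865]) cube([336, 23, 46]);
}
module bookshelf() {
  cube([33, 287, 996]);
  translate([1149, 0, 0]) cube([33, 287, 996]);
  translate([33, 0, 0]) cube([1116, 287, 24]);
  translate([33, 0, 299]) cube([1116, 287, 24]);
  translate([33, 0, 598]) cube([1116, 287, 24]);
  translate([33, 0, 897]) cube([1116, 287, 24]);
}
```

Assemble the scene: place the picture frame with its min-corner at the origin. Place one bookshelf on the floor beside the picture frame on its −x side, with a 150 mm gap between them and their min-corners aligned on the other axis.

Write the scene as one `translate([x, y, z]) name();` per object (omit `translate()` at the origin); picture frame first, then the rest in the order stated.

picture_frame();
translate([-1332, 0, 0]) bookshelf();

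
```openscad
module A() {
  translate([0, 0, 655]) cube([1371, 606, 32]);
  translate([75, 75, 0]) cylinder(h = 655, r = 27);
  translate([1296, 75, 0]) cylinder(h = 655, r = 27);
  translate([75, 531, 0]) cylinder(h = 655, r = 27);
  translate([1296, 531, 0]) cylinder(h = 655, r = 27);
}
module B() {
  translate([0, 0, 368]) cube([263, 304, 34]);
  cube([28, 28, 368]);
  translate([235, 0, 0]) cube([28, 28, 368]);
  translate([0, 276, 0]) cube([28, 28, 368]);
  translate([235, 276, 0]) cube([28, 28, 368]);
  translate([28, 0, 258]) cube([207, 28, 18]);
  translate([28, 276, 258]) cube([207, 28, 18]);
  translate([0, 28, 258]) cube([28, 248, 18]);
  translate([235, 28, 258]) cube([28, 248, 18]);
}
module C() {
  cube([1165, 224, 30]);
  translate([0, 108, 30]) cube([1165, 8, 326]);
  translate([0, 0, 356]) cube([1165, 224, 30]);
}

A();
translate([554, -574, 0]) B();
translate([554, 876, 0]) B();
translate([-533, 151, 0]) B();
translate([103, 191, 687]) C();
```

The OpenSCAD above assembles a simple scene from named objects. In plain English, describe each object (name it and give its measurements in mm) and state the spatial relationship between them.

A is a table: top 1371 mm (x) × 606 mm (y), 32 mm thick, upper face at z = 687 mm, on four round legs of 54 mm diameter, each leg's bounding box inset 48 mm from the nearest pair of top edges, running from z = 0 to the bottom of the top.

B is a four-legged stool. The seat is a 263×304×34 mm slab whose top surface is at z = 402 mm; four square legs, each 28×28 mm in cross-section, run from the floor (z = 0) to the underside of the seat, each flush with a corner of the seat. Four stretchers, 28 mm wide and 18 mm tall, connect adjacent legs with their undersides at z = 258 mm, each running between the inner faces of the legs it joins and aligned with the legs' outer faces on the other axis.

C is an I-beam lying along x, 1165 mm long. Overall section height 386 mm. Two flanges 224 mm wide (y) and 30 mm thick, one on the floor and one at the top; a web 8 mm thick runs between them, centred on the flange width.

Three stools sit around the table at the −y, +y, −x sides. The I-beam is on top of the table, centred.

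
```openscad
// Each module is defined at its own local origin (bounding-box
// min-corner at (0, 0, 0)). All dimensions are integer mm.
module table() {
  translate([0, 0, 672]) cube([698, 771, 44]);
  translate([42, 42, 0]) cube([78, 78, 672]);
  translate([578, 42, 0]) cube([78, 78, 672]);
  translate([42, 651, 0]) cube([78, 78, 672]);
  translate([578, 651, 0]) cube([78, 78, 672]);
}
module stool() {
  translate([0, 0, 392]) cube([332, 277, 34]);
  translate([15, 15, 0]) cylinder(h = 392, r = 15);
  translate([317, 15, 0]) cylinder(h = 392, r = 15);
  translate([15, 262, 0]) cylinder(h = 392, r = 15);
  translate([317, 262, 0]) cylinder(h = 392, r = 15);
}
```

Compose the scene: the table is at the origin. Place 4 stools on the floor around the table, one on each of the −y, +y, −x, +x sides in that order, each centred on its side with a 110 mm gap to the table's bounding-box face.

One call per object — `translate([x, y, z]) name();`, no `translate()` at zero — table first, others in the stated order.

table();
translate([183, -387, 0]) stool();
translate([183, 881, 0]) stool();
translate([-442, 247, 0]) stool();
translate([808, 247, 0]) stool();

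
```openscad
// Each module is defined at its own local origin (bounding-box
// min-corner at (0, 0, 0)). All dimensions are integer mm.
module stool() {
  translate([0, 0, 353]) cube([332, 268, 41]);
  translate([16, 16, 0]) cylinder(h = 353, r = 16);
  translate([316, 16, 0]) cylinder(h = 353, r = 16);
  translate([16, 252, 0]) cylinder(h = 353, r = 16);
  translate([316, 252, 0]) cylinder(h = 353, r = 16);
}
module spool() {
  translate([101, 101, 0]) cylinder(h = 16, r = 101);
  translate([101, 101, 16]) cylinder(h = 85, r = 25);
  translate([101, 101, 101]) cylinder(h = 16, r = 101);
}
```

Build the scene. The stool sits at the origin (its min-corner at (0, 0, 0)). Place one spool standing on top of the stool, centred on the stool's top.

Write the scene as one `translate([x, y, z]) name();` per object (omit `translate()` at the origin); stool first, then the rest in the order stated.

stool();
translate([65, 33, 394]) spool();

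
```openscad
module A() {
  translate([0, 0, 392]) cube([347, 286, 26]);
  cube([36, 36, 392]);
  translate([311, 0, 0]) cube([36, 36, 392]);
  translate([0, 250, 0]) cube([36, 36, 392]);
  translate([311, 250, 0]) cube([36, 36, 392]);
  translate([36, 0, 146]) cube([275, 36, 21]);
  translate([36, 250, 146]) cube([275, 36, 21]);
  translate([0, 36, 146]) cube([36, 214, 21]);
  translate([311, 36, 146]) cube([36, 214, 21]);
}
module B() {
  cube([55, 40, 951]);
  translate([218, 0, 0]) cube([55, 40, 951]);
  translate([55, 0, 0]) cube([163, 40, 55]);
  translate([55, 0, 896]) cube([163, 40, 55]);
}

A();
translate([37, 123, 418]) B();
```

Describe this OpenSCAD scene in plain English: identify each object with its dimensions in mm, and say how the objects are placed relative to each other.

A is a simple wooden stool: a rectangular seat 347 mm (x) by 286 mm (y), 26 mm thick, top face at z = 418 mm, on four square legs, each 36×36 mm in cross-section. The legs rest on z = 0, each flush with a corner of the seat. Four stretchers, 36 mm wide and 21 mm tall, connect adjacent legs with their undersides at z = 146 mm, each running between the inner faces of the legs it joins and aligned with the legs' outer faces on the other axis.

B is a rectangular picture frame lying in the x–z plane (depth along y). The opening is 163 mm wide (x) by 841 mm tall (z), surrounded by a border 55 mm wide on all four sides. The frame is 40 mm deep and is made of two full-height vertical stiles with two horizontal rails fitted between them.

The picture frame is on top of the stool, centred.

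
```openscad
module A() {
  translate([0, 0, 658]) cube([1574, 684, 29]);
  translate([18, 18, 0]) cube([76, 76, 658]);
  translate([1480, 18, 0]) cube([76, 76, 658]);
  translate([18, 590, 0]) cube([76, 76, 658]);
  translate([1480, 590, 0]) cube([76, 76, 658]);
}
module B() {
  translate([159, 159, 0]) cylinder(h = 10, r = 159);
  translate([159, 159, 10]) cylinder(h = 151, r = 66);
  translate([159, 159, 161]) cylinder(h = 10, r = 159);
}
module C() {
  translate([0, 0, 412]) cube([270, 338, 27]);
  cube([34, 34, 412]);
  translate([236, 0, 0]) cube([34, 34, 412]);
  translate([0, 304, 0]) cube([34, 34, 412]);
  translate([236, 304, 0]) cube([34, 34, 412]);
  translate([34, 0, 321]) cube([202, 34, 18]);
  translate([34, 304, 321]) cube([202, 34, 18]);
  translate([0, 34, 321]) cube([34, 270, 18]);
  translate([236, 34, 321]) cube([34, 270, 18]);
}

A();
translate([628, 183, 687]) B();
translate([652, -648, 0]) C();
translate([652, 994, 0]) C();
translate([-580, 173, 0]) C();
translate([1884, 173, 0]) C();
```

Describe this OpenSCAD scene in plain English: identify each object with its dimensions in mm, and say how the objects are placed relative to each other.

A is a table with a 1574×684 mm rectangular top, 29 mm thick, top surface at z = 687 mm, supported by four 76×76 mm square legs, each inset 18 mm from the nearest pair of top edges, running from the floor.

B is a spool: two coaxial disc flanges of radius 159 mm and thickness 10 mm, joined by a core cylinder of radius 66 mm and height 151 mm. The lower flange rests on z = 0 and the three cylinders share a vertical axis.

C is a four-legged stool. The seat is a 270×338×27 mm slab whose top surface is at z = 439 mm; four square legs, each 34×34 mm in cross-section, run from the floor (z = 0) to the underside of the seat, each flush with a corner of the seat. Four stretchers, 34 mm wide and 18 mm tall, connect adjacent legs with their undersides at z = 321 mm, each running between the inner faces of the legs it joins and aligned with the legs' outer faces on the other axis.

The spool is on top of the table, centred. Four stools sit around the table at the −y, +y, −x, +x sides.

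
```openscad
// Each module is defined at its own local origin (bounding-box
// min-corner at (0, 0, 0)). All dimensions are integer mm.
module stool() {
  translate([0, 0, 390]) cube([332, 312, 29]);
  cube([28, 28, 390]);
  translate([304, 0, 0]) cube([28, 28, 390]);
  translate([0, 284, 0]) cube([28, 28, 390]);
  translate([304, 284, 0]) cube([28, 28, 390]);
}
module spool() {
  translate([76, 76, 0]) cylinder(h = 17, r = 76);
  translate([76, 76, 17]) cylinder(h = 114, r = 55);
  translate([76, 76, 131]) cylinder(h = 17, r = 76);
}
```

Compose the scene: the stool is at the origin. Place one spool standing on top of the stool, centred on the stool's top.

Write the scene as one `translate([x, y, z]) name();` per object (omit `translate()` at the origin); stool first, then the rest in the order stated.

stool();
translate([90, 80, 419]) spool();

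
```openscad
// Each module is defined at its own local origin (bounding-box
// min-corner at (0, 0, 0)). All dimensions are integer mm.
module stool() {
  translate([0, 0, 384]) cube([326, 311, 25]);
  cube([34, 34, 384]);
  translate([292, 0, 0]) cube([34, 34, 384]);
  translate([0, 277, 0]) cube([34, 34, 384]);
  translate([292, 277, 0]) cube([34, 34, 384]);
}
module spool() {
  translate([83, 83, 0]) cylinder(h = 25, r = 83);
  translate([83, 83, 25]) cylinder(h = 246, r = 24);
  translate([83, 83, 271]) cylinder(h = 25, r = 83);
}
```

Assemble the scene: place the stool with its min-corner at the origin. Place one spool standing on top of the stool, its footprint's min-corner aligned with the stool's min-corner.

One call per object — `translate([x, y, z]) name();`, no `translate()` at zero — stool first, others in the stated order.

stool();
translate([0, 0, 409]) spool();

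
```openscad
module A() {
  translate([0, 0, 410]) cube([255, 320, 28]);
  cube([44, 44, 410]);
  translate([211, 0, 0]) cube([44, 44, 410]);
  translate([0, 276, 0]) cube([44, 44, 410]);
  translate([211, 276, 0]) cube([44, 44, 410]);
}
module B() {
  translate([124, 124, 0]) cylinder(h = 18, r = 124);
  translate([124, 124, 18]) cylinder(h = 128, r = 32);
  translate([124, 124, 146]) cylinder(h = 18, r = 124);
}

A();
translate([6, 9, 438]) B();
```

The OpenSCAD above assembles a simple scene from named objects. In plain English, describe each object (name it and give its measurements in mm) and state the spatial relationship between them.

A is a simple wooden stool: a rectangular seat 255 mm (x) by 320 mm (y), 28 mm thick, top face at z = 438 mm, on four square legs, each 44×44 mm in cross-section. The legs rest on z = 0, each flush with a corner of the seat.

B is a spool: two coaxial disc flanges of radius 124 mm and thickness 18 mm, joined by a core cylinder of radius 32 mm and height 128 mm. The lower flange rests on z = 0 and the three cylinders share a vertical axis.

The spool is on top of the stool.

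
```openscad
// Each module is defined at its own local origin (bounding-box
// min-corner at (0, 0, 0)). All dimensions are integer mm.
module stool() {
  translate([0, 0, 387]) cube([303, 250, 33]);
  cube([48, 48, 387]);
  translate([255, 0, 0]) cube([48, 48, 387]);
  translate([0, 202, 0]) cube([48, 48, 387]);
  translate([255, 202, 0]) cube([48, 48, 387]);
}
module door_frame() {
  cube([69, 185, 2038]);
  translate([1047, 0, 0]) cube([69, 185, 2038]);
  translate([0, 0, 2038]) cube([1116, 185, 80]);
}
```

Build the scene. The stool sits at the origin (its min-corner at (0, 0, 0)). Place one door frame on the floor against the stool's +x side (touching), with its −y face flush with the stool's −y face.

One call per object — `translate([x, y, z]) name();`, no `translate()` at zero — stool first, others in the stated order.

stool();
translate([303, 0, 0]) door_frame();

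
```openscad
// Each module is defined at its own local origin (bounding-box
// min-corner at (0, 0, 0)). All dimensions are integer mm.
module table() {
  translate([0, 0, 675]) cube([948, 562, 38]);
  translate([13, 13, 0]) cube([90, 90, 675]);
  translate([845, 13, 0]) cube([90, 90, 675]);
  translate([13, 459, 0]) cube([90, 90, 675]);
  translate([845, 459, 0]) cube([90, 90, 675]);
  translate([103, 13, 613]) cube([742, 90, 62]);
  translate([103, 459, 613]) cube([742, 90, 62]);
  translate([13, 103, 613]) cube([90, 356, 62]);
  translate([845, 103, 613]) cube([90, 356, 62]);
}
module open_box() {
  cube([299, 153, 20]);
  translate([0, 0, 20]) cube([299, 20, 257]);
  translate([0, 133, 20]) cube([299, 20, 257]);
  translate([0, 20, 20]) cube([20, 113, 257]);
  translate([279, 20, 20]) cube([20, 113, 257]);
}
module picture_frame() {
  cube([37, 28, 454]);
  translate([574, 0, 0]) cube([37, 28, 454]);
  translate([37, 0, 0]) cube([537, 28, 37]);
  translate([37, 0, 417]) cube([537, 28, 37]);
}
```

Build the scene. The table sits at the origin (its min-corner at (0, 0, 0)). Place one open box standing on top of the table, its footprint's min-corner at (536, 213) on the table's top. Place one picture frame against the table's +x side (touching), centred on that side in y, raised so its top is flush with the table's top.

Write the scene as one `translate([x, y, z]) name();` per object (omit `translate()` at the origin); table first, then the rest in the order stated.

table();
translate([536, 213, 713]) open_box();
translate([948, 267, 259]) picture_frame();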